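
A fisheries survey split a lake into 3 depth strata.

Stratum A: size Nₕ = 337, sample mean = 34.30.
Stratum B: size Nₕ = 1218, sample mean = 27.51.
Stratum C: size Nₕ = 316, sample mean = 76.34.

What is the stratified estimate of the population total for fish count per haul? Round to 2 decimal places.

Population total = Σ Nₕ·x̄ₕ (each stratum's size times its mean).
337·34.30 + 1218·27.51 + 316·76.34 = 11559.1 + 33507.18 + 24123.44 = 69189.72.

69189.72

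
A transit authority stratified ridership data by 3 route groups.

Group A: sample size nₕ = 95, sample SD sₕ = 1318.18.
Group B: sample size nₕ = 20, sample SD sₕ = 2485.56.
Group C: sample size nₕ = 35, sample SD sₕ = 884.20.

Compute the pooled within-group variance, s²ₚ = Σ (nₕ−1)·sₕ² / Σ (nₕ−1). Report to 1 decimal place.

2090462.2

A: (95−1)·1318.18² = 94·1737598.5124 = 163334260.1656
B: (20−1)·2485.56² = 19·6178008.5136 = 117382161.7584
C: (35−1)·884.20² = 34·781809.64 = 26581527.76
Numerator = 307297949.684; denominator = Σ(nₕ−1) = 147.
s²ₚ = 307297949.684/147 = 2090462.243... → 2090462.2.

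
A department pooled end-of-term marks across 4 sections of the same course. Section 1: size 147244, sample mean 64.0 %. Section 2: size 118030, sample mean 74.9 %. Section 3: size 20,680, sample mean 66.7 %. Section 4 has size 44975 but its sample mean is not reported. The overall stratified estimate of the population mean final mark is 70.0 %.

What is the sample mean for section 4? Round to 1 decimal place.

78.3

N = 147244 + 118030 + 20680 + 44975 = 330929.
Overall total = μ·N = 70.0·330929 = 23165030.
Subtract the known strata: 147244·64.0 + 118030·74.9 + 20680·66.7 = 19643419.
Remaining total for section 4: 23165030 − 19643419 = 3521611.
Divide by its size: 3521611 / 44975 = 78.302... → 78.3.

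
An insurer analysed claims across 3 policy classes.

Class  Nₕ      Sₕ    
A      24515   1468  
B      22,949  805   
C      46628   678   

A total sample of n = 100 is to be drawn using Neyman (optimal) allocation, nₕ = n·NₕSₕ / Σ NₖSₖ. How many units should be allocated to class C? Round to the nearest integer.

Σ NₕSₕ = 24515·1468 + 22949·805 + 46628·678 = 86075749.
Share for C: 31613784/86075749 = 0.36728.
n_C = 100 × 0.36728 = 36.728... → 37.

37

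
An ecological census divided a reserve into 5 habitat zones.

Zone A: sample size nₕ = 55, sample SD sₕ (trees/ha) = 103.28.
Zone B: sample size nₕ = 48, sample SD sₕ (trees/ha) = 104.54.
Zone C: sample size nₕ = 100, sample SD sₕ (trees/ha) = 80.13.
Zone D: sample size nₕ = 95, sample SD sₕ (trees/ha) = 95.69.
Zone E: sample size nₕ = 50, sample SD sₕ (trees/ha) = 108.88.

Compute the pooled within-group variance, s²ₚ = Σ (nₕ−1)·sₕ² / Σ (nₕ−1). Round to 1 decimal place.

9233.0

Degrees of freedom: 54 + 47 + 99 + 94 + 49 = 343.
Σ(nₕ−1)sₕ² = 54·10666.7584 + 47·10928.6116 + 99·6420.8169 + 94·9156.5761 + 49·11854.8544 = 3166916.5909.
s²ₚ = 3166916.5909 / 343 = 9232.993... → 9233.0.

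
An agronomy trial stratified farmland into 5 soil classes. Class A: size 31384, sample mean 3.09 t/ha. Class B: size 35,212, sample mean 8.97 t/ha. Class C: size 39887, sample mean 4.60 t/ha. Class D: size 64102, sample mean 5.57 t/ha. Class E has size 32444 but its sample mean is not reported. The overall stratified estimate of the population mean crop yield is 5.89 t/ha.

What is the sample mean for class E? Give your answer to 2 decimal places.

7.47

N = 31384 + 35212 + 39887 + 64102 + 32444 = 203029.
Overall total = μ·N = 5.89·203029 = 1195840.81.
Subtract the known strata: 31384·3.09 + 35212·8.97 + 39887·4.60 + 64102·5.57 = 953356.54.
Remaining total for class E: 1195840.81 − 953356.54 = 242484.27.
Divide by its size: 242484.27 / 32444 = 7.4739... → 7.47.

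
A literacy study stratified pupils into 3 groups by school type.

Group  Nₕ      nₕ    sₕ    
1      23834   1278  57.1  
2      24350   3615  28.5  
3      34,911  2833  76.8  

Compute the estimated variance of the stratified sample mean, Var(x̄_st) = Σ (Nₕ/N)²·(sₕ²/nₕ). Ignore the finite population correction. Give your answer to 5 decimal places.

N = 83095; Wₕ = Nₕ/N.
group 1: (23834/83095)²·57.1²/1278 = 0.20988696
group 2: (24350/83095)²·28.5²/3615 = 0.01929432
group 3: (34911/83095)²·76.8²/2833 = 0.36749434
Sum = 0.59667562 → 0.59668.

0.59668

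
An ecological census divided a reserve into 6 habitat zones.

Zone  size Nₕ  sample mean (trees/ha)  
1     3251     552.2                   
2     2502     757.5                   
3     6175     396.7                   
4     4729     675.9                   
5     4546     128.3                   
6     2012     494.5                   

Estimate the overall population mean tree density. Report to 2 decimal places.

470.15

N = 3251 + 2502 + 6175 + 4729 + 4546 + 2012 = 23215.
The stratified mean weights each stratum mean by its population share Nₕ/N.
Σ Nₕx̄ₕ = 3251·552.2 + 2502·757.5 + 6175·396.7 + 4729·675.9 + 4546·128.3 + 2012·494.5 = 1795202.2 + 1895265 + 2449622.5 + 3196331.1 + 583251.8 + 994934 = 10914606.6.
Divide by N: 10914606.6 / 23215 = 470.1532... → 470.15.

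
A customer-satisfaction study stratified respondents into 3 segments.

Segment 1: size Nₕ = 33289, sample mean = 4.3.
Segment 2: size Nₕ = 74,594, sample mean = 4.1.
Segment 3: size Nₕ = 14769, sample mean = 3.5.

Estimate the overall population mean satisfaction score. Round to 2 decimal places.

4.08

x̄_st = (Σ Nₕx̄ₕ) / (Σ Nₕ) = (33289·4.3 + 74594·4.1 + 14769·3.5) / 122652
= 500669.6 / 122652 = 4.0820... → 4.08.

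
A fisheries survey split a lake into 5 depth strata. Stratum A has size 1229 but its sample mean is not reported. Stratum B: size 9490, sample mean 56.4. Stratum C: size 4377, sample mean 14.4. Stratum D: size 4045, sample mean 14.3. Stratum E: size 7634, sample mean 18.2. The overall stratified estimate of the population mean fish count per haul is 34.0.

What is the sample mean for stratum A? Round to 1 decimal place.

93.8

Σ Nₕx̄ₕ = N·μ, so 1229·x̄_A = 26775·34.0 − (9490·56.4 + 4377·14.4 + 4045·14.3 + 7634·18.2).
= 910350 − 795047.1 = 115302.9.
x̄_A = 115302.9 / 1229 = 93.818... → 93.8.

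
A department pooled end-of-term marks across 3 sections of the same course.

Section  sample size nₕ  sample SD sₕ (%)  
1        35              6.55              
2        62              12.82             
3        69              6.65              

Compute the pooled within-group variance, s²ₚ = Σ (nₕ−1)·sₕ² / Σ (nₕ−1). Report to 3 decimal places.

1: (35−1)·6.55² = 34·42.9025 = 1458.685
2: (62−1)·12.82² = 61·164.3524 = 10025.4964
3: (69−1)·6.65² = 68·44.2225 = 3007.13
Numerator = 14491.3114; denominator = Σ(nₕ−1) = 163.
s²ₚ = 14491.3114/163 = 88.90375... → 88.904.

88.904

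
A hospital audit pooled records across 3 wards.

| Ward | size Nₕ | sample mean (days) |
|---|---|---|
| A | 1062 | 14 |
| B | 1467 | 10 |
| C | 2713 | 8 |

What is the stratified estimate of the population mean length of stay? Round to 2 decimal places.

9.78

N = 1062 + 1467 + 2713 = 5242.
Weight each subgroup mean by Nₕ/N and sum.
Σ Nₕx̄ₕ = 1062·14 + 1467·10 + 2713·8 = 14868 + 14670 + 21704 = 51242.
Divide by N: 51242 / 5242 = 9.7753... → 9.78.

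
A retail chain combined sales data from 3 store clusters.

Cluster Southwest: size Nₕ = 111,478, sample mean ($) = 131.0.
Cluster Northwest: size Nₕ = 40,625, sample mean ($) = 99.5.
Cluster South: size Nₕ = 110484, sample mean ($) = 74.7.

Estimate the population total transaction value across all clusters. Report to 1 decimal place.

26898960.3

Southwest: 111478·131.0 = 14603618
Northwest: 40625·99.5 = 4042187.5
South: 110484·74.7 = 8253154.8
τ̂ = Σ Nₕx̄ₕ = 26898960.3.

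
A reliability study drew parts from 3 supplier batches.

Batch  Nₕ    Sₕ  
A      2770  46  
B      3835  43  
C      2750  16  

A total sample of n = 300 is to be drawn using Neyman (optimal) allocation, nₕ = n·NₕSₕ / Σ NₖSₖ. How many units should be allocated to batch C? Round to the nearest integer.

Σ NₕSₕ = 2770·46 + 3835·43 + 2750·16 = 336325.
Share for C: 44000/336325 = 0.13083.
n_C = 300 × 0.13083 = 39.248... → 39.

39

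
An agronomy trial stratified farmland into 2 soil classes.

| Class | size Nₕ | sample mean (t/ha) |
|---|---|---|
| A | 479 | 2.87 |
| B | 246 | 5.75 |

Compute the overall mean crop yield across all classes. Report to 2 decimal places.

3.85

N = 479 + 246 = 725.
The stratified mean weights each stratum mean by its population share Nₕ/N.
Σ Nₕx̄ₕ = 479·2.87 + 246·5.75 = 1374.73 + 1414.5 = 2789.23.
Divide by N: 2789.23 / 725 = 3.8472... → 3.85.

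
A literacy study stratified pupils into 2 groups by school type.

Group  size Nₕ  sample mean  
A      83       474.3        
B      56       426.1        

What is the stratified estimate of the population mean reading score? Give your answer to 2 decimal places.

454.88

N = 83 + 56 = 139.
The stratified mean weights each stratum mean by its population share Nₕ/N.
Σ Nₕx̄ₕ = 83·474.3 + 56·426.1 = 39366.9 + 23861.6 = 63228.5.
Divide by N: 63228.5 / 139 = 454.8813... → 454.88.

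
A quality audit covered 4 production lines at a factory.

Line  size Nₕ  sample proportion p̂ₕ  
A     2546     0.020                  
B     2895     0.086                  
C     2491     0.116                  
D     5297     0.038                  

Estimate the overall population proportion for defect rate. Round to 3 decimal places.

0.060

Wₕ = Nₕ/N with N = 13229: 0.1925, 0.2188, 0.1883, 0.4004.
p̂_st = 0.1925·0.020 + 0.2188·0.086 + 0.1883·0.116 + 0.4004·0.038 ≈ 0.05973... → 0.060.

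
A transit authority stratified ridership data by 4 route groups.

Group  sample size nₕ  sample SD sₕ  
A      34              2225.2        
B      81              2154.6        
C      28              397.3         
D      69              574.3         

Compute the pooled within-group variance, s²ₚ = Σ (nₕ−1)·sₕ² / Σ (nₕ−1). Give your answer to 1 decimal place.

2699393.1

Degrees of freedom: 33 + 80 + 27 + 68 = 208.
Σ(nₕ−1)sₕ² = 33·4951515.04 + 80·4642301.16 + 27·157847.29 + 68·329820.49 = 561473759.27.
s²ₚ = 561473759.27 / 208 = 2699393.073... → 2699393.1.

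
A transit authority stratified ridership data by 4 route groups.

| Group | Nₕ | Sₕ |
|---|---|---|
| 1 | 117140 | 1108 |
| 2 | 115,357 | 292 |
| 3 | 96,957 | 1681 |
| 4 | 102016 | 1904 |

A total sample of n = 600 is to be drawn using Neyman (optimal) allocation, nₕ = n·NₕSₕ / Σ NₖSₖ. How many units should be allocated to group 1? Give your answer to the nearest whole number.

1: NₕSₕ = 117140·1108 = 129791120
2: NₕSₕ = 115357·292 = 33684244
3: NₕSₕ = 96957·1681 = 162984717
4: NₕSₕ = 102016·1904 = 194238464
Σ NₕSₕ = 520698545.
n_1 = 600·129791120/520698545 = 149.558... → 150.

150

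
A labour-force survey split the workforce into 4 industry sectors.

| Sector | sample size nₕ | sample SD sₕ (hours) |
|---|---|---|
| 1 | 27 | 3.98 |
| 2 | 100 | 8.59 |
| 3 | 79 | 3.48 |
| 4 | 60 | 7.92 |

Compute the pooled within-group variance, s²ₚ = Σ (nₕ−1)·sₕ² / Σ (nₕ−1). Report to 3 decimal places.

1: (27−1)·3.98² = 26·15.8404 = 411.8504
2: (100−1)·8.59² = 99·73.7881 = 7305.0219
3: (79−1)·3.48² = 78·12.1104 = 944.6112
4: (60−1)·7.92² = 59·62.7264 = 3700.8576
Numerator = 12362.3411; denominator = Σ(nₕ−1) = 262.
s²ₚ = 12362.3411/262 = 47.18451... → 47.185.

47.185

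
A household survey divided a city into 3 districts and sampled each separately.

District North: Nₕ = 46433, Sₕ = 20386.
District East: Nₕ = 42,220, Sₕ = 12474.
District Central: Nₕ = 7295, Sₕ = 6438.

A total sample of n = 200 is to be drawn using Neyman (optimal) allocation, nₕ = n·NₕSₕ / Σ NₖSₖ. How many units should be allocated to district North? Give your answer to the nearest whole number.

125

Σ NₕSₕ = 46433·20386 + 42220·12474 + 7295·6438 = 1520200628.
Share for North: 946583138/1520200628 = 0.62267.
n_North = 200 × 0.62267 = 124.534... → 125.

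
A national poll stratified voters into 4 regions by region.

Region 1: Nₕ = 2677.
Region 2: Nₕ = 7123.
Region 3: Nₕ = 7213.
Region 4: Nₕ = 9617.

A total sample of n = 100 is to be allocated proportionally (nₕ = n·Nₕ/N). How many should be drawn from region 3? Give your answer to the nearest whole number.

Share of region 3 = 7213/26630 = 0.27086.
Allocate 100 × 0.27086 = 27.086... → 27.

27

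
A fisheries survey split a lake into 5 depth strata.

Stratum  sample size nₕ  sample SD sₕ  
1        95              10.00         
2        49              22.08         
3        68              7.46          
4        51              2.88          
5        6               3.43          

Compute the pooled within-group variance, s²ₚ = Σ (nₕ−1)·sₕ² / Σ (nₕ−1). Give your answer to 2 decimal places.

Degrees of freedom: 94 + 48 + 67 + 50 + 5 = 264.
Σ(nₕ−1)sₕ² = 94·100 + 48·487.5264 + 67·55.6516 + 50·8.2944 + 5·11.7649 = 37003.4689.
s²ₚ = 37003.4689 / 264 = 140.1647... → 140.16.

140.16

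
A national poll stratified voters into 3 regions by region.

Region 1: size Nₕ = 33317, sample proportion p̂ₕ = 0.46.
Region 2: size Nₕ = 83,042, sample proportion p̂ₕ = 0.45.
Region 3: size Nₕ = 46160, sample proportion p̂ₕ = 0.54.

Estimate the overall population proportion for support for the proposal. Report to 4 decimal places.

N = 33317 + 83042 + 46160 = 162519.
Overall proportion = Σ (Nₕ/N)·p̂ₕ.
Σ Nₕp̂ₕ = 15325.82 + 37368.9 + 24926.4 = 77621.12.
77621.12 / 162519 = 0.477613... → 0.4776.

0.4776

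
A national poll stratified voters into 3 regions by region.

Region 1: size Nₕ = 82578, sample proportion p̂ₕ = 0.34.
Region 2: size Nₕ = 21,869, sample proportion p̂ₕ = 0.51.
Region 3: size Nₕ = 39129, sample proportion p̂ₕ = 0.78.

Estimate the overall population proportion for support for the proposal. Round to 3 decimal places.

Wₕ = Nₕ/N with N = 143576: 0.5752, 0.1523, 0.2725.
p̂_st = 0.5752·0.34 + 0.1523·0.51 + 0.2725·0.78 ≈ 0.48581... → 0.486.

0.486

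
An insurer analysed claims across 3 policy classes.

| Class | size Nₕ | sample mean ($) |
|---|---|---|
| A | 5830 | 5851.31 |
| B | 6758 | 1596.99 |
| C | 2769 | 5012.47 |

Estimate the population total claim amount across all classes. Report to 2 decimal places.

A: 5830·5851.31 = 34113137.3
B: 6758·1596.99 = 10792458.42
C: 2769·5012.47 = 13879529.43
τ̂ = Σ Nₕx̄ₕ = 58785125.15.

58785125.15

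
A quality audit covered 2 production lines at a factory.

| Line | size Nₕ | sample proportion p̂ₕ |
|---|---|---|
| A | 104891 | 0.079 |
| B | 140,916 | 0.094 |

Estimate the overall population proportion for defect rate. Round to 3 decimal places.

0.088

Wₕ = Nₕ/N with N = 245807: 0.4267, 0.5733.
p̂_st = 0.4267·0.079 + 0.5733·0.094 ≈ 0.08760... → 0.088.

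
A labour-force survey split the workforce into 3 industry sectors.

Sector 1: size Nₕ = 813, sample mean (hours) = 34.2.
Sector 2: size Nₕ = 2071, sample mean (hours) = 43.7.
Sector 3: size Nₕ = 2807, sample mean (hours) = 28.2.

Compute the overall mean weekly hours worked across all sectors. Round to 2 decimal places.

34.70

N = 813 + 2071 + 2807 = 5691.
The stratified mean weights each stratum mean by its population share Nₕ/N.
Σ Nₕx̄ₕ = 813·34.2 + 2071·43.7 + 2807·28.2 = 27804.6 + 90502.7 + 79157.4 = 197464.7.
Divide by N: 197464.7 / 5691 = 34.6977... → 34.70.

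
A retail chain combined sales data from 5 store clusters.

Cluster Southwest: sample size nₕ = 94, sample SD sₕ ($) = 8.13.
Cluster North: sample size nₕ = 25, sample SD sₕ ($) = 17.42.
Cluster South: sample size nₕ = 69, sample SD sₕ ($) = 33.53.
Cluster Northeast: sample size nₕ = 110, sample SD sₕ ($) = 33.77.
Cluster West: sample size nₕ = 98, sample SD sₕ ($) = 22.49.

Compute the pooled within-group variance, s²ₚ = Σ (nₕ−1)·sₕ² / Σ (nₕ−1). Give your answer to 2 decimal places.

Degrees of freedom: 93 + 24 + 68 + 109 + 97 = 391.
Σ(nₕ−1)sₕ² = 93·66.0969 + 24·303.4564 + 68·1124.2609 + 109·1140.4129 + 97·505.8001 = 263247.3223.
s²ₚ = 263247.3223 / 391 = 673.2668... → 673.27.

673.27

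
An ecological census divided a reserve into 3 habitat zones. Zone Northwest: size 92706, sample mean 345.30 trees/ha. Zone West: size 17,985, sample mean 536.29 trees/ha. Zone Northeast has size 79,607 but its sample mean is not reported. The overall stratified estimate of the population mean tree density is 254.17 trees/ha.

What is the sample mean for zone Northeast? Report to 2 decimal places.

84.31

Σ Nₕx̄ₕ = N·μ, so 79607·x̄_Northeast = 190298·254.17 − (92706·345.30 + 17985·536.29).
= 48368042.66 − 41656557.45 = 6711485.21.
x̄_Northeast = 6711485.21 / 79607 = 84.3077... → 84.31.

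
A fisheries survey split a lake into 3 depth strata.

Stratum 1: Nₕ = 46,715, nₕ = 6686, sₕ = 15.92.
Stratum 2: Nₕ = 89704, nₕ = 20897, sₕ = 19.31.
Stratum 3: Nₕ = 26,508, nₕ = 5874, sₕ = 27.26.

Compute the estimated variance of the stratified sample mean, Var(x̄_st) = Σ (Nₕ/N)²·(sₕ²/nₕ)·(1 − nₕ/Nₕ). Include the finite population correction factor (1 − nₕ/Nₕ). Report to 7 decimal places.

N = 162927; Wₕ = Nₕ/N.
stratum 1: (46715/162927)²·15.92²/6686·(1 − 6686/46715) = 0.0026703287
stratum 2: (89704/162927)²·19.31²/20897·(1 − 20897/89704) = 0.0041489568
stratum 3: (26508/162927)²·27.26²/5874·(1 − 5874/26508) = 0.0026067059
Sum = 0.0094259914 → 0.0094260.

0.0094260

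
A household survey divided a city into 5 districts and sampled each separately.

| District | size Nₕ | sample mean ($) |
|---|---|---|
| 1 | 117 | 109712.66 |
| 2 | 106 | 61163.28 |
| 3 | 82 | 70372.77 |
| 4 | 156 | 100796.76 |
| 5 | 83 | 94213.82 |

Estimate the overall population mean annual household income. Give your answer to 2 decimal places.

89401.28

N = 117 + 106 + 82 + 156 + 83 = 544.
The stratified mean weights each stratum mean by its population share Nₕ/N.
Σ Nₕx̄ₕ = 117·109712.66 + 106·61163.28 + 82·70372.77 + 156·100796.76 + 83·94213.82 = 12836381.22 + 6483307.68 + 5770567.14 + 15724294.56 + 7819747.06 = 48634297.66.
Divide by N: 48634297.66 / 544 = 89401.2825... → 89401.28.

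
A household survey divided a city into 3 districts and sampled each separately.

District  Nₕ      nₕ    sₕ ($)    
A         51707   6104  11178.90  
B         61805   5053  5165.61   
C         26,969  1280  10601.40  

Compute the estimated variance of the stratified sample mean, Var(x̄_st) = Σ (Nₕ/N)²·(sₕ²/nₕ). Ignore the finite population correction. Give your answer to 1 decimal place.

7031.8

N = 140481. Term for each stratum: Wₕ²sₕ²/nₕ.
Var(x̄_st) = 2773.6210 + 1022.1296 + 3236.0184 = 7031.7690 → 7031.8.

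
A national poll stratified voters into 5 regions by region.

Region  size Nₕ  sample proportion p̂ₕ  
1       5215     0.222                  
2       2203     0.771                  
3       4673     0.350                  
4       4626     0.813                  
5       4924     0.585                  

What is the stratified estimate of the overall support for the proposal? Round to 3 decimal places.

0.514

N = 5215 + 2203 + 4673 + 4626 + 4924 = 21641.
Overall proportion = Σ (Nₕ/N)·p̂ₕ.
Σ Nₕp̂ₕ = 1157.73 + 1698.513 + 1635.55 + 3760.938 + 2880.54 = 11133.271.
11133.271 / 21641 = 0.51445... → 0.514.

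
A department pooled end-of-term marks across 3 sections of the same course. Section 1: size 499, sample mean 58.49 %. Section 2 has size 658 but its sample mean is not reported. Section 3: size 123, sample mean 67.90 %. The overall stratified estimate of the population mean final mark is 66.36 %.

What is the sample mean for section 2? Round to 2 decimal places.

72.04

Σ Nₕx̄ₕ = N·μ, so 658·x̄_2 = 1280·66.36 − (499·58.49 + 123·67.90).
= 84940.8 − 37538.21 = 47402.59.
x̄_2 = 47402.59 / 658 = 72.0404... → 72.04.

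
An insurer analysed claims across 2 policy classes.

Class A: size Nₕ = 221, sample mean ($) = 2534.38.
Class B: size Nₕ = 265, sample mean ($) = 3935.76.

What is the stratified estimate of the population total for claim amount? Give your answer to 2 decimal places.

1603074.38

A: 221·2534.38 = 560097.98
B: 265·3935.76 = 1042976.4
τ̂ = Σ Nₕx̄ₕ = 1603074.38.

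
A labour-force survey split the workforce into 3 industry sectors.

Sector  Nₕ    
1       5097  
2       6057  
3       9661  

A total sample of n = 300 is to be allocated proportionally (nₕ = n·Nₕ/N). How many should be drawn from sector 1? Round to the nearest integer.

73

Share of sector 1 = 5097/20815 = 0.24487.
Allocate 300 × 0.24487 = 73.461... → 73.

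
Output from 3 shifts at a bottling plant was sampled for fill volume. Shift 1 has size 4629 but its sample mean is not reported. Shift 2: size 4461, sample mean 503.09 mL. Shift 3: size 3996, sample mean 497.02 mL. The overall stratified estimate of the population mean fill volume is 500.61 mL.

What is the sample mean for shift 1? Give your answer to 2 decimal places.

Σ Nₕx̄ₕ = N·μ, so 4629·x̄_1 = 13086·500.61 − (4461·503.09 + 3996·497.02).
= 6550982.46 − 4230376.41 = 2320606.05.
x̄_1 = 2320606.05 / 4629 = 501.3191... → 501.32.

501.32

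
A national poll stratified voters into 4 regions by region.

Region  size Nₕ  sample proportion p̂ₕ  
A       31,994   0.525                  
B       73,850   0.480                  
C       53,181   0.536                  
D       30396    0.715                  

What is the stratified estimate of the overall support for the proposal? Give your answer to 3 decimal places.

0.541

N = 31994 + 73850 + 53181 + 30396 = 189421.
Overall proportion = Σ (Nₕ/N)·p̂ₕ.
Σ Nₕp̂ₕ = 16796.85 + 35448 + 28505.016 + 21733.14 = 102483.006.
102483.006 / 189421 = 0.54103... → 0.541.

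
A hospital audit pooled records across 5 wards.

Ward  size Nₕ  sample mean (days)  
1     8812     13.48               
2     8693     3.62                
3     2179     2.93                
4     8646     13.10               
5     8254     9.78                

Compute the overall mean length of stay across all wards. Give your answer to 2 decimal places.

N = 8812 + 8693 + 2179 + 8646 + 8254 = 36584.
Weight each subgroup mean by Nₕ/N and sum.
Σ Nₕx̄ₕ = 8812·13.48 + 8693·3.62 + 2179·2.93 + 8646·13.10 + 8254·9.78 = 118785.76 + 31468.66 + 6384.47 + 113262.6 + 80724.12 = 350625.61.
Divide by N: 350625.61 / 36584 = 9.5841... → 9.58.

9.58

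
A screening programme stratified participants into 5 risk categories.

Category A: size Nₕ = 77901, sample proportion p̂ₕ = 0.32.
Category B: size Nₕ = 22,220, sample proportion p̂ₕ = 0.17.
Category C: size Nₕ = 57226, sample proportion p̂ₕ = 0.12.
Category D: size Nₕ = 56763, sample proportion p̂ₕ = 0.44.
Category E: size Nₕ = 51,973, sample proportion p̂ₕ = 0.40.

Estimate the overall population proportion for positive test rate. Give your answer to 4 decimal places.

0.3057

Wₕ = Nₕ/N with N = 266083: 0.2928, 0.0835, 0.2151, 0.2133, 0.1953.
p̂_st = 0.2928·0.32 + 0.0835·0.17 + 0.2151·0.12 + 0.2133·0.44 + 0.1953·0.40 ≈ 0.305686... → 0.3057.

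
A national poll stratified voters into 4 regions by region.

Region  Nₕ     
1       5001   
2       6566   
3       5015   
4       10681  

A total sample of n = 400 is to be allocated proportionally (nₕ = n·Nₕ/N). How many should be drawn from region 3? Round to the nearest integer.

N = 5001 + 6566 + 5015 + 10681 = 27263.
n_3 = 400·5015/27263 = 73.580... → 74.

74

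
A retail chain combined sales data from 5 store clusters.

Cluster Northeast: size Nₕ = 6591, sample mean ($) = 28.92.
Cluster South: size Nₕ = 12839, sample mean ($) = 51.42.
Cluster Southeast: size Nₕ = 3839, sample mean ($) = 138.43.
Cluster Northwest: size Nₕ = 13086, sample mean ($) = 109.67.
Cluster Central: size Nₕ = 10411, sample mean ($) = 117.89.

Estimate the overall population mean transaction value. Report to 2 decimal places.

86.49

N = 46766; weights Wₕ = Nₕ/N = (0.1409, 0.2745, 0.0821, 0.2798, 0.2226).
x̄_st = Σ Wₕ·x̄ₕ = 0.1409·28.92 + 0.2745·51.42 + 0.0821·138.43 + 0.2798·109.67 + 0.2226·117.89 ≈ 86.4885...
→ 86.49.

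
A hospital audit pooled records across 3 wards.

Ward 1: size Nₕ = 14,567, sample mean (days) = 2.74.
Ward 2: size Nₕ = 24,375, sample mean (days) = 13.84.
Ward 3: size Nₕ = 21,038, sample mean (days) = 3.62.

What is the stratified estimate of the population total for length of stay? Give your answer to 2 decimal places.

453421.14

1: 14567·2.74 = 39913.58
2: 24375·13.84 = 337350
3: 21038·3.62 = 76157.56
τ̂ = Σ Nₕx̄ₕ = 453421.14.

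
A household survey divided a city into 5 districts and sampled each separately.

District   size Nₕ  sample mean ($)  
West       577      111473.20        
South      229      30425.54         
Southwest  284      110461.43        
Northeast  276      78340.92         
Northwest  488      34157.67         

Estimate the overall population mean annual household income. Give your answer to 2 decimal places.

N = 1854; weights Wₕ = Nₕ/N = (0.3112, 0.1235, 0.1532, 0.1489, 0.2632).
x̄_st = Σ Wₕ·x̄ₕ = 0.3112·111473.20 + 0.1235·30425.54 + 0.1532·110461.43 + 0.1489·78340.92 + 0.2632·34157.67 ≈ 76024.5782...
→ 76024.58.

76024.58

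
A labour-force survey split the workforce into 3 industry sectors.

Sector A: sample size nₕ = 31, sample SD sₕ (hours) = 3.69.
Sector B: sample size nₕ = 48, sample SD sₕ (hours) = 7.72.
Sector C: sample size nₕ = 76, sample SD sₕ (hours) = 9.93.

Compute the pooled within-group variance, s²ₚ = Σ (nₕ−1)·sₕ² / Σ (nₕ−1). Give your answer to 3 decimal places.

69.770

Degrees of freedom: 30 + 47 + 75 = 152.
Σ(nₕ−1)sₕ² = 30·13.6161 + 47·59.5984 + 75·98.6049 = 10604.9753.
s²ₚ = 10604.9753 / 152 = 69.76957... → 69.770.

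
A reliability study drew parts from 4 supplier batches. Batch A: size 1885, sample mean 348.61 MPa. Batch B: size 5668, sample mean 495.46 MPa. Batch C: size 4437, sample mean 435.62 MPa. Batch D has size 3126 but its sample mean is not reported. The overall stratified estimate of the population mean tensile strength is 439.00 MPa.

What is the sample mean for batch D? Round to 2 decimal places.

N = 1885 + 5668 + 4437 + 3126 = 15116.
Overall total = μ·N = 439.00·15116 = 6635924.
Subtract the known strata: 1885·348.61 + 5668·495.46 + 4437·435.62 = 5398243.07.
Remaining total for batch D: 6635924 − 5398243.07 = 1237680.93.
Divide by its size: 1237680.93 / 3126 = 395.9312... → 395.93.

395.93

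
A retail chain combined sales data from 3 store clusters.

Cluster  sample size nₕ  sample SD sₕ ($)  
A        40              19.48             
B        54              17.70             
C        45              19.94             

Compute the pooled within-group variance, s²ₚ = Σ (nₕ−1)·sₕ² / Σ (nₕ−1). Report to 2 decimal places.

Degrees of freedom: 39 + 53 + 44 = 136.
Σ(nₕ−1)sₕ² = 39·379.4704 + 53·313.29 + 44·397.6036 = 48898.274.
s²ₚ = 48898.274 / 136 = 359.5461... → 359.55.

359.55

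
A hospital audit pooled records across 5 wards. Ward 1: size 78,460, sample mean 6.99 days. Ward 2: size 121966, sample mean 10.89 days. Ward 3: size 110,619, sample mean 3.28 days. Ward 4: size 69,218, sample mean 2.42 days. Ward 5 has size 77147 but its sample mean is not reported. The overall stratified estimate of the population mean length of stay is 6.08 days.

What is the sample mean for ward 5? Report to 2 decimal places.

4.85

N = 78460 + 121966 + 110619 + 69218 + 77147 = 457410.
Overall total = μ·N = 6.08·457410 = 2781052.8.
Subtract the known strata: 78460·6.99 + 121966·10.89 + 110619·3.28 + 69218·2.42 = 2406983.02.
Remaining total for ward 5: 2781052.8 − 2406983.02 = 374069.78.
Divide by its size: 374069.78 / 77147 = 4.8488... → 4.85.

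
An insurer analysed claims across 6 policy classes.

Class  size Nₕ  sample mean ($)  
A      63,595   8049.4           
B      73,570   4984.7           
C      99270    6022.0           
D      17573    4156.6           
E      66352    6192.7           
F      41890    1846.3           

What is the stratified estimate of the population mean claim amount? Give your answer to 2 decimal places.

N = 362250; weights Wₕ = Nₕ/N = (0.1756, 0.2031, 0.2740, 0.0485, 0.1832, 0.1156).
x̄_st = Σ Wₕ·x̄ₕ = 0.1756·8049.4 + 0.2031·4984.7 + 0.2740·6022.0 + 0.0485·4156.6 + 0.1832·6192.7 + 0.1156·1846.3 ≈ 5625.1577...
→ 5625.16.

5625.16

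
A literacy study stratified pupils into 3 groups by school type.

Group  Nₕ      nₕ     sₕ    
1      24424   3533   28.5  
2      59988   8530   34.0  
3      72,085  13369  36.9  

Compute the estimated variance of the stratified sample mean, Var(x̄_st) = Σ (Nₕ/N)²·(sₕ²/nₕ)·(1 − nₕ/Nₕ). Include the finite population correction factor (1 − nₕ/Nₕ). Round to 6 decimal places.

0.039472

N = 156497; Wₕ = Nₕ/N.
group 1: (24424/156497)²·28.5²/3533·(1 − 3533/24424) = 0.004789719
group 2: (59988/156497)²·34.0²/8530·(1 − 8530/59988) = 0.017081030
group 3: (72085/156497)²·36.9²/13369·(1 − 13369/72085) = 0.017601235
Sum = 0.039471984 → 0.039472.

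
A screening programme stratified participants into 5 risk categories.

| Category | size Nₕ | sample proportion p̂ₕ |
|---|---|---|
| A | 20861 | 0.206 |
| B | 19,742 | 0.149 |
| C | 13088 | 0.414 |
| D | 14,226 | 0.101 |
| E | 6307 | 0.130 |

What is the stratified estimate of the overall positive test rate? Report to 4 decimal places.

N = 20861 + 19742 + 13088 + 14226 + 6307 = 74224.
Overall proportion = Σ (Nₕ/N)·p̂ₕ.
Σ Nₕp̂ₕ = 4297.366 + 2941.558 + 5418.432 + 1436.826 + 819.91 = 14914.092.
14914.092 / 74224 = 0.200934... → 0.2009.

0.2009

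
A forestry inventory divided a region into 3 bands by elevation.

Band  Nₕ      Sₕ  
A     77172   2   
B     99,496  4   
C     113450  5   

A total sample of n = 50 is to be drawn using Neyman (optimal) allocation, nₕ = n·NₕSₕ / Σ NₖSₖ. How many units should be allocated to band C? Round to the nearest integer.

25

Σ NₕSₕ = 77172·2 + 99496·4 + 113450·5 = 1119578.
Share for C: 567250/1119578 = 0.50666.
n_C = 50 × 0.50666 = 25.333... → 25.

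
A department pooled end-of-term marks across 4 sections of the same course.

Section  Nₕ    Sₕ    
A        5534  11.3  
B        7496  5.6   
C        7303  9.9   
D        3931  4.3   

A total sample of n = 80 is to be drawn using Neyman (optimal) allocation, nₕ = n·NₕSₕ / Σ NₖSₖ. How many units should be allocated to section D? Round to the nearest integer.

A: NₕSₕ = 5534·11.3 = 62534.2
B: NₕSₕ = 7496·5.6 = 41977.6
C: NₕSₕ = 7303·9.9 = 72299.7
D: NₕSₕ = 3931·4.3 = 16903.3
Σ NₕSₕ = 193714.8.
n_D = 80·16903.3/193714.8 = 6.981... → 7.

7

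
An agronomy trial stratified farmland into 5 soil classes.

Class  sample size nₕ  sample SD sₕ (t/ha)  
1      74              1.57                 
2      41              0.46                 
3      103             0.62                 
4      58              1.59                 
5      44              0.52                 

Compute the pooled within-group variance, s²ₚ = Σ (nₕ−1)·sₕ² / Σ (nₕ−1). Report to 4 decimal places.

1: (74−1)·1.57² = 73·2.4649 = 179.9377
2: (41−1)·0.46² = 40·0.2116 = 8.464
3: (103−1)·0.62² = 102·0.3844 = 39.2088
4: (58−1)·1.59² = 57·2.5281 = 144.1017
5: (44−1)·0.52² = 43·0.2704 = 11.6272
Numerator = 383.3394; denominator = Σ(nₕ−1) = 315.
s²ₚ = 383.3394/315 = 1.216950... → 1.2170.

1.2170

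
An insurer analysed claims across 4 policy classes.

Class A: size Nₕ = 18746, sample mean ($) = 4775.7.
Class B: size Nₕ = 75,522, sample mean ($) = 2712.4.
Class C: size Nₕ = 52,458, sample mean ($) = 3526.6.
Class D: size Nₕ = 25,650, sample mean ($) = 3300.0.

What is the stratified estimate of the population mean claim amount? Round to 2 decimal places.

3272.00

N = 18746 + 75522 + 52458 + 25650 = 172376.
Weight each subgroup mean by Nₕ/N and sum.
Σ Nₕx̄ₕ = 18746·4775.7 + 75522·2712.4 + 52458·3526.6 + 25650·3300.0 = 89525272.2 + 204845872.8 + 184998382.8 + 84645000 = 564014527.8.
Divide by N: 564014527.8 / 172376 = 3272.0015... → 3272.00.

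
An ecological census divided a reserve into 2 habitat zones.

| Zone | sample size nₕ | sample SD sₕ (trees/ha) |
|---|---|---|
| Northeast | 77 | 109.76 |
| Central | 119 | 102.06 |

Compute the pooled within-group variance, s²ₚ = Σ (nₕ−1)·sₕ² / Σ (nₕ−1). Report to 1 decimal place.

11055.2

Degrees of freedom: 76 + 118 = 194.
Σ(nₕ−1)sₕ² = 76·12047.2576 + 118·10416.2436 = 2144708.3224.
s²ₚ = 2144708.3224 / 194 = 11055.198... → 11055.2.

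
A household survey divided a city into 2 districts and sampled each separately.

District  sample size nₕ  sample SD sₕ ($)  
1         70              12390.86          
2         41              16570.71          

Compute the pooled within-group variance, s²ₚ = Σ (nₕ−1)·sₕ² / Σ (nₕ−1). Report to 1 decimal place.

1: (70−1)·12390.86² = 69·153533411.5396 = 10593805396.2324
2: (41−1)·16570.71² = 40·274588429.9041 = 10983537196.164
Numerator = 21577342592.3964; denominator = Σ(nₕ−1) = 109.
s²ₚ = 21577342592.3964/109 = 197957271.490... → 197957271.5.

197957271.5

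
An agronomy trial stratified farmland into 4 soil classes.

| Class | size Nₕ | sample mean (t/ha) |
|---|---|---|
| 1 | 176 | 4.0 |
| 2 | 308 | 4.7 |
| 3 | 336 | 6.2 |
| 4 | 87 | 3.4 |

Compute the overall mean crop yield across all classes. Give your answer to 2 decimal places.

5.00

x̄_st = (Σ Nₕx̄ₕ) / (Σ Nₕ) = (176·4.0 + 308·4.7 + 336·6.2 + 87·3.4) / 907
= 4530.6 / 907 = 4.9951... → 5.00.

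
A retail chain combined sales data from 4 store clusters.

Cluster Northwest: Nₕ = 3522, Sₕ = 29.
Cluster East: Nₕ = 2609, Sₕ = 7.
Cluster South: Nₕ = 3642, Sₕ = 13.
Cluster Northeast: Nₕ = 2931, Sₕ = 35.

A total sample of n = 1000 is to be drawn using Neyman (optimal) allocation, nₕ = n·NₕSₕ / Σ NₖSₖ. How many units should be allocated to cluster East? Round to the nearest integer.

68

Σ NₕSₕ = 3522·29 + 2609·7 + 3642·13 + 2931·35 = 270332.
Share for East: 18263/270332 = 0.06756.
n_East = 1000 × 0.06756 = 67.558... → 68.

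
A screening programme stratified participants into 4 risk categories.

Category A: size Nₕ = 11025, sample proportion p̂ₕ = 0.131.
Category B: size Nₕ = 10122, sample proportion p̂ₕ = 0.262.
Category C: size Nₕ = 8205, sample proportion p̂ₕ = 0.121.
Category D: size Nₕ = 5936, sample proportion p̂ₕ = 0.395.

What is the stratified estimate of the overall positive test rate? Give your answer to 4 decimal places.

N = 11025 + 10122 + 8205 + 5936 = 35288.
Overall proportion = Σ (Nₕ/N)·p̂ₕ.
Σ Nₕp̂ₕ = 1444.275 + 2651.964 + 992.805 + 2344.72 = 7433.764.
7433.764 / 35288 = 0.210660... → 0.2107.

0.2107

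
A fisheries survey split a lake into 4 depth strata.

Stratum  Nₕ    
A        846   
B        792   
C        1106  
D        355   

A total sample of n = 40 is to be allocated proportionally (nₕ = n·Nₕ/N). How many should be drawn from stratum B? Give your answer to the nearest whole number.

10

Share of stratum B = 792/3099 = 0.25557.
Allocate 40 × 0.25557 = 10.223... → 10.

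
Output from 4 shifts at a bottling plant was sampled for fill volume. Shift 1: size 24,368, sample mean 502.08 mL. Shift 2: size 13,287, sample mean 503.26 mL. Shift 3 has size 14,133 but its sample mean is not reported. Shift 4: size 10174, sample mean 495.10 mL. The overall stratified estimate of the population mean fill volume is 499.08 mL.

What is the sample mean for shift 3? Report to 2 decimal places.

Σ Nₕx̄ₕ = N·μ, so 14133·x̄_3 = 61962·499.08 − (24368·502.08 + 13287·503.26 + 10174·495.10).
= 30923994.96 − 23958648.46 = 6965346.5.
x̄_3 = 6965346.5 / 14133 = 492.8427... → 492.84.

492.84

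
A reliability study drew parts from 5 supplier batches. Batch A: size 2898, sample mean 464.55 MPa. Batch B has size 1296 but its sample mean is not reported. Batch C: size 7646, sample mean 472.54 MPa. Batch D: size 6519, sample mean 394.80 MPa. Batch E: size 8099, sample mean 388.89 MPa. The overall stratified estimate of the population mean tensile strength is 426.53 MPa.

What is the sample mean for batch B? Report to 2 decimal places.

Σ Nₕx̄ₕ = N·μ, so 1296·x̄_B = 26458·426.53 − (2898·464.55 + 7646·472.54 + 6519·394.80 + 8099·388.89).
= 11285130.74 − 10682628.05 = 602502.69.
x̄_B = 602502.69 / 1296 = 464.8941... → 464.89.

464.89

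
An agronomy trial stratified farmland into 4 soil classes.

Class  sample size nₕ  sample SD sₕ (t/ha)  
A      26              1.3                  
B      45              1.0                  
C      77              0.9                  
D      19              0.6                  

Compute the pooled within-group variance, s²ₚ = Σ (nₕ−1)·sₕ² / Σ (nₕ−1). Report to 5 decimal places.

0.94656

A: (26−1)·1.3² = 25·1.69 = 42.25
B: (45−1)·1.0² = 44·1 = 44
C: (77−1)·0.9² = 76·0.81 = 61.56
D: (19−1)·0.6² = 18·0.36 = 6.48
Numerator = 154.29; denominator = Σ(nₕ−1) = 163.
s²ₚ = 154.29/163 = 0.9465644... → 0.94656.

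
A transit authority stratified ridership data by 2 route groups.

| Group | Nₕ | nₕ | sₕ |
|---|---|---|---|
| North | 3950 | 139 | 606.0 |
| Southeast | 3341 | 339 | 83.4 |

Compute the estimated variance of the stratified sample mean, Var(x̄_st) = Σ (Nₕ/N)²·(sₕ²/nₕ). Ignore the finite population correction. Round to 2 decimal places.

N = 7291; Wₕ = Nₕ/N.
group North: (3950/7291)²·606.0²/139 = 775.44401
group Southeast: (3341/7291)²·83.4²/339 = 4.30835
Sum = 779.75236 → 779.75.

779.75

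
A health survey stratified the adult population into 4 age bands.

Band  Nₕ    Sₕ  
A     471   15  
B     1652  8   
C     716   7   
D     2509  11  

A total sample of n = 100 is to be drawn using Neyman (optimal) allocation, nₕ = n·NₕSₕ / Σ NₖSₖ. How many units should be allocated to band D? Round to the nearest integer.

52

A: NₕSₕ = 471·15 = 7065
B: NₕSₕ = 1652·8 = 13216
C: NₕSₕ = 716·7 = 5012
D: NₕSₕ = 2509·11 = 27599
Σ NₕSₕ = 52892.
n_D = 100·27599/52892 = 52.180... → 52.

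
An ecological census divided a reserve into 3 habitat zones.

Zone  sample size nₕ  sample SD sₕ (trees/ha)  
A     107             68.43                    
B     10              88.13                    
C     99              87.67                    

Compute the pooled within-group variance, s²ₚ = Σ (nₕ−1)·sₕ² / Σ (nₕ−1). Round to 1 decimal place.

Degrees of freedom: 106 + 9 + 98 = 213.
Σ(nₕ−1)sₕ² = 106·4682.6649 + 9·7766.8969 + 98·7686.0289 = 1319495.3837.
s²ₚ = 1319495.3837 / 213 = 6194.814... → 6194.8.

6194.8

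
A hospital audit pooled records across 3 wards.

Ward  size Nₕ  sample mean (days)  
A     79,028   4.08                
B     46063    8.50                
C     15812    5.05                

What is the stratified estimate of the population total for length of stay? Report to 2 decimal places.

793820.34

Population total = Σ Nₕ·x̄ₕ (each stratum's size times its mean).
79028·4.08 + 46063·8.50 + 15812·5.05 = 322434.24 + 391535.5 + 79850.6 = 793820.34.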